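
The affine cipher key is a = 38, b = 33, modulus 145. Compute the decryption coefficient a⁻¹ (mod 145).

Run Euclid on (145, 38):
145 = 3·38 + 31
38 = 1·31 + 7
31 = 4·7 + 3
7 = 2·3 + 1
3 = 3·1 + 0
gcd = 1, so the inverse exists. Back-substitute:
1 = 7 − 2·3
1 = −2·31 + 9·7
1 = 9·38 − 11·31
1 = −11·145 + 42·38
So 38·42 ≡ 1 (mod 145).

42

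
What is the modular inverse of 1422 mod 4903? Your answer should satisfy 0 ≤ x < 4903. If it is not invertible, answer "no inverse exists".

762

gcd(4903, 1422) by repeated division:
4903 = 3×1422 + 637
1422 = 2×637 + 148
637 = 4×148 + 45
148 = 3×45 + 13
45 = 3×13 + 6
13 = 2×6 + 1
6 = 6×1 + 0
The gcd is 1. Working backward:
1 = 13 − 2·6
1 = −2·45 + 7·13
1 = 7·148 − 23·45
1 = −23·637 + 99·148
1 = 99·1422 − 221·637
1 = −221·4903 + 762·1422
So 1422·762 ≡ 1 (mod 4903).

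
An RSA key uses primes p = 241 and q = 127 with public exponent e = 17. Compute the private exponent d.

10673

φ(n) = (p−1)(q−1) = 240·126 = 30240.
Need d with 17·d ≡ 1 (mod 30240). Apply the extended Euclidean algorithm:
30240 = 1778×17 + 14
17 = 1×14 + 3
14 = 4×3 + 2
3 = 1×2 + 1
2 = 2×1 + 0
Back-substitute:
1 = 3 − 2
1 = −14 + 5·3
1 = 5·17 − 6·14
1 = −6·30240 + 10673·17
So 17·10673 ≡ 1 (mod 30240), hence d = 10673.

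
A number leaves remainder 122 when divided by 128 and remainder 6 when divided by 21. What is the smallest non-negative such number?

Write x = 122 + 128·k. Then 128·k ≡ 6 − 122 ≡ 10 (mod 21).
Need 128⁻¹ mod 21. Extended Euclid on (21, 2):
21 = 10*2 + 1
2 = 2*1 + 0
Back-substitute:
1 = 21 − 10·2
128⁻¹ ≡ 11 (mod 21), so k ≡ 11·10 ≡ 5 (mod 21).
x = 122 + 128·5 = 762.

762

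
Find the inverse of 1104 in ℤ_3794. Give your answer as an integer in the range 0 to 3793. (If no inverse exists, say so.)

no inverse exists

Euclidean algorithm on 3794, 1104:
3794 = 3*1104 + 482
1104 = 2*482 + 140
482 = 3*140 + 62
140 = 2*62 + 16
62 = 3*16 + 14
16 = 1*14 + 2
14 = 7*2 + 0
Since gcd = 2 > 1, 1104 is not a unit mod 3794.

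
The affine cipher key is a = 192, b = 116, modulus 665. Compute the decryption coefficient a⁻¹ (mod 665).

Extended Euclidean algorithm:
665 = 3×192 + 89
192 = 2×89 + 14
89 = 6×14 + 5
14 = 2×5 + 4
5 = 1×4 + 1
4 = 4×1 + 0
The gcd is 1. Working backward:
1 = 5 − 4
1 = −14 + 3·5
1 = 3·89 − 19·14
1 = −19·192 + 41·89
1 = 41·665 − 142·192
So 192·(-142) ≡ 1 (mod 665), and -142 ≡ 523 (mod 665).

523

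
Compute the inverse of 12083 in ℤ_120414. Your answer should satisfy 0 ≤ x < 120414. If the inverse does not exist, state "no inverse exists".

57023

Apply the Euclidean algorithm to 120414 and 12083:
120414 = 9×12083 + 11667
12083 = 1×11667 + 416
11667 = 28×416 + 19
416 = 21×19 + 17
19 = 1×17 + 2
17 = 8×2 + 1
2 = 2×1 + 0
The gcd is 1. Working backward:
1 = 17 − 8·2
1 = −8·19 + 9·17
1 = 9·416 − 197·19
1 = −197·11667 + 5525·416
1 = 5525·12083 − 5722·11667
1 = −5722·120414 + 57023·12083
So 12083·57023 ≡ 1 (mod 120414).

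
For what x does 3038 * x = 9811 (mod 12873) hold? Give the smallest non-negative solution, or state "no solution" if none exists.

no solution

gcd(3038, 12873):
12873 = 4·3038 + 721
3038 = 4·721 + 154
721 = 4·154 + 105
154 = 1·105 + 49
105 = 2·49 + 7
49 = 7·7 + 0
gcd = 7, but 7 ∤ 9811, so the congruence has no solution.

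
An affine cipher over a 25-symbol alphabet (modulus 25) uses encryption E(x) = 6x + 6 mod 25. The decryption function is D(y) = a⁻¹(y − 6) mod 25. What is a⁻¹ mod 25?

21

Extended Euclidean algorithm:
25 = 4·6 + 1
6 = 6·1 + 0
The gcd is 1. Working backward:
1 = 25 − 4·6
Hence 6⁻¹ ≡ -4 ≡ 21 (mod 25).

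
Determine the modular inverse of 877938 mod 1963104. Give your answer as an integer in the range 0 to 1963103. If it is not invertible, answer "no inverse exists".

no inverse exists

Compute gcd(877938, 1963104):
1963104 = 2*877938 + 207228
877938 = 4*207228 + 49026
207228 = 4*49026 + 11124
49026 = 4*11124 + 4530
11124 = 2*4530 + 2064
4530 = 2*2064 + 402
2064 = 5*402 + 54
402 = 7*54 + 24
54 = 2*24 + 6
24 = 4*6 + 0
The gcd is 6, not 1, hence no inverse exists.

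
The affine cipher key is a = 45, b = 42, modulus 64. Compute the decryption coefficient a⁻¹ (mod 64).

37

gcd(64, 45) by repeated division:
64 = 1·45 + 19
45 = 2·19 + 7
19 = 2·7 + 5
7 = 1·5 + 2
5 = 2·2 + 1
2 = 2·1 + 0
gcd = 1, so the inverse exists. Back-substitute:
1 = 5 − 2·2
1 = −2·7 + 3·5
1 = 3·19 − 8·7
1 = −8·45 + 19·19
1 = 19·64 − 27·45
So 45·(-27) ≡ 1 (mod 64), and -27 ≡ 37 (mod 64).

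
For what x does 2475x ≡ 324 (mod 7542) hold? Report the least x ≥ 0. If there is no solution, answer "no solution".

314

First find gcd(2475, 7542):
7542 = 3*2475 + 117
2475 = 21*117 + 18
117 = 6*18 + 9
18 = 2*9 + 0
gcd = 9 and 9 | 324, so solutions exist. Divide through by 9: 275x ≡ 36 (mod 838).
Now find 275⁻¹ mod 838:
838 = 3×275 + 13
275 = 21×13 + 2
13 = 6×2 + 1
2 = 2×1 + 0
Back-substitute:
1 = 13 − 6·2
1 = −6·275 + 127·13
1 = 127·838 − 387·275
So 275·(-387) ≡ 1 (mod 838), i.e. 275⁻¹ ≡ 451.
Then x ≡ 451·36 ≡ 314 (mod 838); the smallest non-negative solution is x = 314.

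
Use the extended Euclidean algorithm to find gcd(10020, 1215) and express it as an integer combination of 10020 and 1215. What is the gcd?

15

Repeated division:
10020 = 8·1215 + 300
1215 = 4·300 + 15
300 = 20·15 + 0
gcd(10020, 1215) = 15.
Back-substituting:
15 = 1215 − 4·300
15 = −4·10020 + 33·1215
So 15 = (-4)·10020 + (33)·1215.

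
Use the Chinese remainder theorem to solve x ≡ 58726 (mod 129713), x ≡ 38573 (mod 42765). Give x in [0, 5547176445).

Write x = 58726 + 129713·k. Then 129713·k ≡ 38573 − 58726 ≡ 22612 (mod 42765).
Need 129713⁻¹ mod 42765. Extended Euclid on (42765, 1418):
42765 = 30×1418 + 225
1418 = 6×225 + 68
225 = 3×68 + 21
68 = 3×21 + 5
21 = 4×5 + 1
5 = 5×1 + 0
Back-substitute:
1 = 21 − 4·5
1 = −4·68 + 13·21
1 = 13·225 − 43·68
1 = −43·1418 + 271·225
1 = 271·42765 − 8173·1418
129713⁻¹ ≡ 34592 (mod 42765), so k ≡ 34592·22612 ≡ 22454 (mod 42765).
x = 58726 + 129713·22454 = 2912634428.

2912634428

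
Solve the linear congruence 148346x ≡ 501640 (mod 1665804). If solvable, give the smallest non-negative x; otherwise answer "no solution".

First find gcd(148346, 1665804):
1665804 = 11·148346 + 33998
148346 = 4·33998 + 12354
33998 = 2·12354 + 9290
12354 = 1·9290 + 3064
9290 = 3·3064 + 98
3064 = 31·98 + 26
98 = 3·26 + 20
26 = 1·20 + 6
20 = 3·6 + 2
6 = 3·2 + 0
gcd = 2 and 2 | 501640, so solutions exist. Divide through by 2: 74173x ≡ 250820 (mod 832902).
Now find 74173⁻¹ mod 832902:
832902 = 11*74173 + 16999
74173 = 4*16999 + 6177
16999 = 2*6177 + 4645
6177 = 1*4645 + 1532
4645 = 3*1532 + 49
1532 = 31*49 + 13
49 = 3*13 + 10
13 = 1*10 + 3
10 = 3*3 + 1
3 = 3*1 + 0
Back-substitute:
1 = 10 − 3·3
1 = −3·13 + 4·10
1 = 4·49 − 15·13
1 = −15·1532 + 469·49
1 = 469·4645 − 1422·1532
1 = −1422·6177 + 1891·4645
1 = 1891·16999 − 5204·6177
1 = −5204·74173 + 22707·16999
1 = 22707·832902 − 254981·74173
So 74173·(-254981) ≡ 1 (mod 832902), i.e. 74173⁻¹ ≡ 577921.
Then x ≡ 577921·250820 ≡ 45650 (mod 832902); the smallest non-negative solution is x = 45650.

45650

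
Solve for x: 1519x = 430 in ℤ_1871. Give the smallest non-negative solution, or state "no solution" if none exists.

1115

First find gcd(1519, 1871):
1871 = 1*1519 + 352
1519 = 4*352 + 111
352 = 3*111 + 19
111 = 5*19 + 16
19 = 1*16 + 3
16 = 5*3 + 1
3 = 3*1 + 0
gcd = 1, so a unique solution mod 1871 exists.
Back-substitute for the Bézout coefficients:
1 = 16 − 5·3
1 = −5·19 + 6·16
1 = 6·111 − 35·19
1 = −35·352 + 111·111
1 = 111·1519 − 479·352
1 = −479·1871 + 590·1519
So 1519·(590) ≡ 1 (mod 1871), giving 1519⁻¹ ≡ 590.
x ≡ 1519⁻¹·430 ≡ 590·430 ≡ 1115 (mod 1871).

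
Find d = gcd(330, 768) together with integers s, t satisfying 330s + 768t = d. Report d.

6

Apply Euclid's algorithm to 768 and 330:
768 = 2·330 + 108
330 = 3·108 + 6
108 = 18·6 + 0
gcd(330, 768) = 6.
Express as a combination:
6 = 330 − 3·108
6 = −3·768 + 7·330
So 6 = (-3)·768 + (7)·330.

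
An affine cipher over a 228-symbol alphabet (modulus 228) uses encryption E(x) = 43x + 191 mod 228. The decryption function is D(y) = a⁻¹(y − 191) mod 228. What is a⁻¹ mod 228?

175

Extended Euclidean algorithm:
228 = 5·43 + 13
43 = 3·13 + 4
13 = 3·4 + 1
4 = 4·1 + 0
Since gcd(43, 228) = 1, back-substitute to write 1 as a combination:
1 = 13 − 3·4
1 = −3·43 + 10·13
1 = 10·228 − 53·43
Hence 43⁻¹ ≡ -53 ≡ 175 (mod 228).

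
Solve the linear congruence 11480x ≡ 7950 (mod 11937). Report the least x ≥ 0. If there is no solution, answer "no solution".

2673

First find gcd(11480, 11937):
11937 = 1×11480 + 457
11480 = 25×457 + 55
457 = 8×55 + 17
55 = 3×17 + 4
17 = 4×4 + 1
4 = 4×1 + 0
gcd = 1, so a unique solution mod 11937 exists.
Back-substitute for the Bézout coefficients:
1 = 17 − 4·4
1 = −4·55 + 13·17
1 = 13·457 − 108·55
1 = −108·11480 + 2713·457
1 = 2713·11937 − 2821·11480
So 11480·(-2821) ≡ 1 (mod 11937), giving 11480⁻¹ ≡ 9116.
x ≡ 11480⁻¹·7950 ≡ 9116·7950 ≡ 2673 (mod 11937).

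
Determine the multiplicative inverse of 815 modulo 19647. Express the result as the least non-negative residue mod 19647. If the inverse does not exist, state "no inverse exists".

gcd(19647, 815) by repeated division:
19647 = 24*815 + 87
815 = 9*87 + 32
87 = 2*32 + 23
32 = 1*23 + 9
23 = 2*9 + 5
9 = 1*5 + 4
5 = 1*4 + 1
4 = 4*1 + 0
Since gcd(815, 19647) = 1, back-substitute to write 1 as a combination:
1 = 5 − 4
1 = −9 + 2·5
1 = 2·23 − 5·9
1 = −5·32 + 7·23
1 = 7·87 − 19·32
1 = −19·815 + 178·87
1 = 178·19647 − 4291·815
Thus 815·(-4291) ≡ 1 (mod 19647); reducing, -4291 mod 19647 = 15356.

15356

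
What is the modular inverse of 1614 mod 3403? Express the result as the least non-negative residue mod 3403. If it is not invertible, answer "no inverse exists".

Run Euclid on (3403, 1614):
3403 = 2*1614 + 175
1614 = 9*175 + 39
175 = 4*39 + 19
39 = 2*19 + 1
19 = 19*1 + 0
gcd = 1, so the inverse exists. Back-substitute:
1 = 39 − 2·19
1 = −2·175 + 9·39
1 = 9·1614 − 83·175
1 = −83·3403 + 175·1614
So 1614·175 ≡ 1 (mod 3403).

175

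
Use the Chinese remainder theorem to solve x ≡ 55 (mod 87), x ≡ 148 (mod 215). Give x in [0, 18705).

15628

Write x = 55 + 87·k. Then 87·k ≡ 148 − 55 ≡ 93 (mod 215).
Need 87⁻¹ mod 215. Extended Euclid on (215, 87):
215 = 2·87 + 41
87 = 2·41 + 5
41 = 8·5 + 1
5 = 5·1 + 0
Back-substitute:
1 = 41 − 8·5
1 = −8·87 + 17·41
1 = 17·215 − 42·87
87⁻¹ ≡ 173 (mod 215), so k ≡ 173·93 ≡ 179 (mod 215).
x = 55 + 87·179 = 15628.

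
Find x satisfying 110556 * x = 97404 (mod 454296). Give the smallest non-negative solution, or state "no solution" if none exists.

First find gcd(110556, 454296):
454296 = 4*110556 + 12072
110556 = 9*12072 + 1908
12072 = 6*1908 + 624
1908 = 3*624 + 36
624 = 17*36 + 12
36 = 3*12 + 0
gcd = 12 and 12 | 97404, so solutions exist. Divide through by 12: 9213x ≡ 8117 (mod 37858).
Now find 9213⁻¹ mod 37858:
37858 = 4×9213 + 1006
9213 = 9×1006 + 159
1006 = 6×159 + 52
159 = 3×52 + 3
52 = 17×3 + 1
3 = 3×1 + 0
Back-substitute:
1 = 52 − 17·3
1 = −17·159 + 52·52
1 = 52·1006 − 329·159
1 = −329·9213 + 3013·1006
1 = 3013·37858 − 12381·9213
So 9213·(-12381) ≡ 1 (mod 37858), i.e. 9213⁻¹ ≡ 25477.
Then x ≡ 25477·8117 ≡ 16413 (mod 37858); the smallest non-negative solution is x = 16413.

16413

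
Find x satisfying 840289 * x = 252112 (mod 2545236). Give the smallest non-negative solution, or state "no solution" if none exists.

First find gcd(840289, 2545236):
2545236 = 3×840289 + 24369
840289 = 34×24369 + 11743
24369 = 2×11743 + 883
11743 = 13×883 + 264
883 = 3×264 + 91
264 = 2×91 + 82
91 = 1×82 + 9
82 = 9×9 + 1
9 = 9×1 + 0
gcd = 1, so a unique solution mod 2545236 exists.
Back-substitute for the Bézout coefficients:
1 = 82 − 9·9
1 = −9·91 + 10·82
1 = 10·264 − 29·91
1 = −29·883 + 97·264
1 = 97·11743 − 1290·883
1 = −1290·24369 + 2677·11743
1 = 2677·840289 − 92308·24369
1 = −92308·2545236 + 279601·840289
So 840289·(279601) ≡ 1 (mod 2545236), giving 840289⁻¹ ≡ 279601.
x ≡ 840289⁻¹·252112 ≡ 279601·252112 ≡ 456292 (mod 2545236).

456292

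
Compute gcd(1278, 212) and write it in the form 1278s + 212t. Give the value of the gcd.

Repeated division:
1278 = 6×212 + 6
212 = 35×6 + 2
6 = 3×2 + 0
gcd(1278, 212) = 2.
Express as a combination:
2 = 212 − 35·6
2 = −35·1278 + 211·212
So 2 = (-35)·1278 + (211)·212.

2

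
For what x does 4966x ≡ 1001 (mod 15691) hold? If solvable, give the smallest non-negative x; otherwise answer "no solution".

16

First find gcd(4966, 15691):
15691 = 3×4966 + 793
4966 = 6×793 + 208
793 = 3×208 + 169
208 = 1×169 + 39
169 = 4×39 + 13
39 = 3×13 + 0
gcd = 13 and 13 | 1001, so solutions exist. Divide through by 13: 382x ≡ 77 (mod 1207).
Now find 382⁻¹ mod 1207:
1207 = 3·382 + 61
382 = 6·61 + 16
61 = 3·16 + 13
16 = 1·13 + 3
13 = 4·3 + 1
3 = 3·1 + 0
Back-substitute:
1 = 13 − 4·3
1 = −4·16 + 5·13
1 = 5·61 − 19·16
1 = −19·382 + 119·61
1 = 119·1207 − 376·382
So 382·(-376) ≡ 1 (mod 1207), i.e. 382⁻¹ ≡ 831.
Then x ≡ 831·77 ≡ 16 (mod 1207); the smallest non-negative solution is x = 16.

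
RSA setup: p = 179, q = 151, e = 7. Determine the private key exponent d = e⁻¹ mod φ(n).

11443

φ(n) = (p−1)(q−1) = 178·150 = 26700.
Need d with 7·d ≡ 1 (mod 26700). Apply the extended Euclidean algorithm:
26700 = 3814×7 + 2
7 = 3×2 + 1
2 = 2×1 + 0
Back-substitute:
1 = 7 − 3·2
1 = −3·26700 + 11443·7
So 7·11443 ≡ 1 (mod 26700), hence d = 11443.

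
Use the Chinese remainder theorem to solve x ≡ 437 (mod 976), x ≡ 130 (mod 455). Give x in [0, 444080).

271765

Write x = 437 + 976·k. Then 976·k ≡ 130 − 437 ≡ 148 (mod 455).
Need 976⁻¹ mod 455. Extended Euclid on (455, 66):
455 = 6*66 + 59
66 = 1*59 + 7
59 = 8*7 + 3
7 = 2*3 + 1
3 = 3*1 + 0
Back-substitute:
1 = 7 − 2·3
1 = −2·59 + 17·7
1 = 17·66 − 19·59
1 = −19·455 + 131·66
976⁻¹ ≡ 131 (mod 455), so k ≡ 131·148 ≡ 278 (mod 455).
x = 437 + 976·278 = 271765.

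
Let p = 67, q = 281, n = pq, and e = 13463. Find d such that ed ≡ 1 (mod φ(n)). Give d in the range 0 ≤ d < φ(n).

φ(n) = (p−1)(q−1) = 66·280 = 18480.
Need d with 13463·d ≡ 1 (mod 18480). Apply the extended Euclidean algorithm:
18480 = 1·13463 + 5017
13463 = 2·5017 + 3429
5017 = 1·3429 + 1588
3429 = 2·1588 + 253
1588 = 6·253 + 70
253 = 3·70 + 43
70 = 1·43 + 27
43 = 1·27 + 16
27 = 1·16 + 11
16 = 1·11 + 5
11 = 2·5 + 1
5 = 5·1 + 0
Back-substitute:
1 = 11 − 2·5
1 = −2·16 + 3·11
1 = 3·27 − 5·16
1 = −5·43 + 8·27
1 = 8·70 − 13·43
1 = −13·253 + 47·70
1 = 47·1588 − 295·253
1 = −295·3429 + 637·1588
1 = 637·5017 − 932·3429
1 = −932·13463 + 2501·5017
1 = 2501·18480 − 3433·13463
So 13463·(-3433) ≡ 1 (mod 18480), hence d ≡ -3433 ≡ 15047 (mod 18480).

15047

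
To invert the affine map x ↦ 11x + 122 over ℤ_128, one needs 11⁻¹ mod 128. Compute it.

35

Run Euclid on (128, 11):
128 = 11*11 + 7
11 = 1*7 + 4
7 = 1*4 + 3
4 = 1*3 + 1
3 = 3*1 + 0
gcd = 1, so the inverse exists. Back-substitute:
1 = 4 − 3
1 = −7 + 2·4
1 = 2·11 − 3·7
1 = −3·128 + 35·11
So 11·35 ≡ 1 (mod 128).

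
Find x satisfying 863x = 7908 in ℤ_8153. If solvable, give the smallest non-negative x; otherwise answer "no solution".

576

First find gcd(863, 8153):
8153 = 9*863 + 386
863 = 2*386 + 91
386 = 4*91 + 22
91 = 4*22 + 3
22 = 7*3 + 1
3 = 3*1 + 0
gcd = 1, so a unique solution mod 8153 exists.
Back-substitute for the Bézout coefficients:
1 = 22 − 7·3
1 = −7·91 + 29·22
1 = 29·386 − 123·91
1 = −123·863 + 275·386
1 = 275·8153 − 2598·863
So 863·(-2598) ≡ 1 (mod 8153), giving 863⁻¹ ≡ 5555.
x ≡ 863⁻¹·7908 ≡ 5555·7908 ≡ 576 (mod 8153).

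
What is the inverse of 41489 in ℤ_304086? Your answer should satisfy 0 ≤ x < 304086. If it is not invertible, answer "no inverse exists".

166031

Run Euclid on (304086, 41489):
304086 = 7*41489 + 13663
41489 = 3*13663 + 500
13663 = 27*500 + 163
500 = 3*163 + 11
163 = 14*11 + 9
11 = 1*9 + 2
9 = 4*2 + 1
2 = 2*1 + 0
The gcd is 1. Working backward:
1 = 9 − 4·2
1 = −4·11 + 5·9
1 = 5·163 − 74·11
1 = −74·500 + 227·163
1 = 227·13663 − 6203·500
1 = −6203·41489 + 18836·13663
1 = 18836·304086 − 138055·41489
Thus 41489·(-138055) ≡ 1 (mod 304086); reducing, -138055 mod 304086 = 166031.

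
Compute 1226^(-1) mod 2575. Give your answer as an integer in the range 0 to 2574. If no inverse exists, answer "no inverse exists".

1926

Extended Euclidean algorithm:
2575 = 2·1226 + 123
1226 = 9·123 + 119
123 = 1·119 + 4
119 = 29·4 + 3
4 = 1·3 + 1
3 = 3·1 + 0
gcd = 1, so the inverse exists. Back-substitute:
1 = 4 − 3
1 = −119 + 30·4
1 = 30·123 − 31·119
1 = −31·1226 + 309·123
1 = 309·2575 − 649·1226
Hence 1226⁻¹ ≡ -649 ≡ 1926 (mod 2575).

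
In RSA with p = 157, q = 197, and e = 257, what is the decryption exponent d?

φ(n) = (p−1)(q−1) = 156·196 = 30576.
Need d with 257·d ≡ 1 (mod 30576). Apply the extended Euclidean algorithm:
30576 = 118*257 + 250
257 = 1*250 + 7
250 = 35*7 + 5
7 = 1*5 + 2
5 = 2*2 + 1
2 = 2*1 + 0
Back-substitute:
1 = 5 − 2·2
1 = −2·7 + 3·5
1 = 3·250 − 107·7
1 = −107·257 + 110·250
1 = 110·30576 − 13087·257
So 257·(-13087) ≡ 1 (mod 30576), hence d ≡ -13087 ≡ 17489 (mod 30576).

17489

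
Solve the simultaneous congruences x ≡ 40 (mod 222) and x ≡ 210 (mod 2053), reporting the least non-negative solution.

242464

Write x = 40 + 222·k. Then 222·k ≡ 210 − 40 ≡ 170 (mod 2053).
Need 222⁻¹ mod 2053. Extended Euclid on (2053, 222):
2053 = 9×222 + 55
222 = 4×55 + 2
55 = 27×2 + 1
2 = 2×1 + 0
Back-substitute:
1 = 55 − 27·2
1 = −27·222 + 109·55
1 = 109·2053 − 1008·222
222⁻¹ ≡ 1045 (mod 2053), so k ≡ 1045·170 ≡ 1092 (mod 2053).
x = 40 + 222·1092 = 242464.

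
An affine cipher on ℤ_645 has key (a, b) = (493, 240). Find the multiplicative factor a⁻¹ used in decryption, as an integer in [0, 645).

Apply the Euclidean algorithm to 645 and 493:
645 = 1*493 + 152
493 = 3*152 + 37
152 = 4*37 + 4
37 = 9*4 + 1
4 = 4*1 + 0
gcd = 1, so the inverse exists. Back-substitute:
1 = 37 − 9·4
1 = −9·152 + 37·37
1 = 37·493 − 120·152
1 = −120·645 + 157·493
So 493·157 ≡ 1 (mod 645).

157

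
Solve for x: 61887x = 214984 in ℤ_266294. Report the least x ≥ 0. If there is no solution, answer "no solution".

First find gcd(61887, 266294):
266294 = 4*61887 + 18746
61887 = 3*18746 + 5649
18746 = 3*5649 + 1799
5649 = 3*1799 + 252
1799 = 7*252 + 35
252 = 7*35 + 7
35 = 5*7 + 0
gcd = 7 and 7 | 214984, so solutions exist. Divide through by 7: 8841x ≡ 30712 (mod 38042).
Now find 8841⁻¹ mod 38042:
38042 = 4·8841 + 2678
8841 = 3·2678 + 807
2678 = 3·807 + 257
807 = 3·257 + 36
257 = 7·36 + 5
36 = 7·5 + 1
5 = 5·1 + 0
Back-substitute:
1 = 36 − 7·5
1 = −7·257 + 50·36
1 = 50·807 − 157·257
1 = −157·2678 + 521·807
1 = 521·8841 − 1720·2678
1 = −1720·38042 + 7401·8841
So 8841⁻¹ ≡ 7401 (mod 38042).
Then x ≡ 7401·30712 ≡ 36604 (mod 38042); the smallest non-negative solution is x = 36604.

36604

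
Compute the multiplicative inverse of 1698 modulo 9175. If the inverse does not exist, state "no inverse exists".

4112

Extended Euclidean algorithm:
9175 = 5·1698 + 685
1698 = 2·685 + 328
685 = 2·328 + 29
328 = 11·29 + 9
29 = 3·9 + 2
9 = 4·2 + 1
2 = 2·1 + 0
gcd = 1, so the inverse exists. Back-substitute:
1 = 9 − 4·2
1 = −4·29 + 13·9
1 = 13·328 − 147·29
1 = −147·685 + 307·328
1 = 307·1698 − 761·685
1 = −761·9175 + 4112·1698
So 1698·4112 ≡ 1 (mod 9175).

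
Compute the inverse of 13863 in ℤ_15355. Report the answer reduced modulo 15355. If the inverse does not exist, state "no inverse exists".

gcd(15355, 13863) by repeated division:
15355 = 1×13863 + 1492
13863 = 9×1492 + 435
1492 = 3×435 + 187
435 = 2×187 + 61
187 = 3×61 + 4
61 = 15×4 + 1
4 = 4×1 + 0
The gcd is 1. Working backward:
1 = 61 − 15·4
1 = −15·187 + 46·61
1 = 46·435 − 107·187
1 = −107·1492 + 367·435
1 = 367·13863 − 3410·1492
1 = −3410·15355 + 3777·13863
So 13863·3777 ≡ 1 (mod 15355).

3777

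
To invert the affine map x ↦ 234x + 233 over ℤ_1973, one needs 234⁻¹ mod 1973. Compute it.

Run Euclid on (1973, 234):
1973 = 8×234 + 101
234 = 2×101 + 32
101 = 3×32 + 5
32 = 6×5 + 2
5 = 2×2 + 1
2 = 2×1 + 0
Since gcd(234, 1973) = 1, back-substitute to write 1 as a combination:
1 = 5 − 2·2
1 = −2·32 + 13·5
1 = 13·101 − 41·32
1 = −41·234 + 95·101
1 = 95·1973 − 801·234
Hence 234⁻¹ ≡ -801 ≡ 1172 (mod 1973).

1172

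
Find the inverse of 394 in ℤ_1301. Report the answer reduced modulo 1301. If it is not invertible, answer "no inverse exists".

Extended Euclidean algorithm:
1301 = 3×394 + 119
394 = 3×119 + 37
119 = 3×37 + 8
37 = 4×8 + 5
8 = 1×5 + 3
5 = 1×3 + 2
3 = 1×2 + 1
2 = 2×1 + 0
gcd = 1, so the inverse exists. Back-substitute:
1 = 3 − 2
1 = −5 + 2·3
1 = 2·8 − 3·5
1 = −3·37 + 14·8
1 = 14·119 − 45·37
1 = −45·394 + 149·119
1 = 149·1301 − 492·394
So 394·(-492) ≡ 1 (mod 1301), and -492 ≡ 809 (mod 1301).

809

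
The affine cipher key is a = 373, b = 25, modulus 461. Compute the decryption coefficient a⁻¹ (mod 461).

Run Euclid on (461, 373):
461 = 1·373 + 88
373 = 4·88 + 21
88 = 4·21 + 4
21 = 5·4 + 1
4 = 4·1 + 0
Since gcd(373, 461) = 1, back-substitute to write 1 as a combination:
1 = 21 − 5·4
1 = −5·88 + 21·21
1 = 21·373 − 89·88
1 = −89·461 + 110·373
So 373·110 ≡ 1 (mod 461).

110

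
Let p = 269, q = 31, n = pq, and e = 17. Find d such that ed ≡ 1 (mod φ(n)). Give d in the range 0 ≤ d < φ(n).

φ(n) = (p−1)(q−1) = 268·30 = 8040.
Need d with 17·d ≡ 1 (mod 8040). Apply the extended Euclidean algorithm:
8040 = 472×17 + 16
17 = 1×16 + 1
16 = 16×1 + 0
Back-substitute:
1 = 17 − 16
1 = −8040 + 473·17
So 17·473 ≡ 1 (mod 8040), hence d = 473.

473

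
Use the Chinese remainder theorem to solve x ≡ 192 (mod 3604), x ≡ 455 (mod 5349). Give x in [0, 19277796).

19133828

Write x = 192 + 3604·k. Then 3604·k ≡ 455 − 192 ≡ 263 (mod 5349).
Need 3604⁻¹ mod 5349. Extended Euclid on (5349, 3604):
5349 = 1·3604 + 1745
3604 = 2·1745 + 114
1745 = 15·114 + 35
114 = 3·35 + 9
35 = 3·9 + 8
9 = 1·8 + 1
8 = 8·1 + 0
Back-substitute:
1 = 9 − 8
1 = −35 + 4·9
1 = 4·114 − 13·35
1 = −13·1745 + 199·114
1 = 199·3604 − 411·1745
1 = −411·5349 + 610·3604
3604⁻¹ ≡ 610 (mod 5349), so k ≡ 610·263 ≡ 5309 (mod 5349).
x = 192 + 3604·5309 = 19133828.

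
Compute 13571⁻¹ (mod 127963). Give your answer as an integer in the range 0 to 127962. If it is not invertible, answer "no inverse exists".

Run Euclid on (127963, 13571):
127963 = 9·13571 + 5824
13571 = 2·5824 + 1923
5824 = 3·1923 + 55
1923 = 34·55 + 53
55 = 1·53 + 2
53 = 26·2 + 1
2 = 2·1 + 0
Since gcd(13571, 127963) = 1, back-substitute to write 1 as a combination:
1 = 53 − 26·2
1 = −26·55 + 27·53
1 = 27·1923 − 944·55
1 = −944·5824 + 2859·1923
1 = 2859·13571 − 6662·5824
1 = −6662·127963 + 62817·13571
So 13571·62817 ≡ 1 (mod 127963).

62817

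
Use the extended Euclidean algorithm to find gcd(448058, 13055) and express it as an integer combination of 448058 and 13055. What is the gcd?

Repeated division:
448058 = 34·13055 + 4188
13055 = 3·4188 + 491
4188 = 8·491 + 260
491 = 1·260 + 231
260 = 1·231 + 29
231 = 7·29 + 28
29 = 1·28 + 1
28 = 28·1 + 0
gcd(448058, 13055) = 1.
Express as a combination:
1 = 29 − 28
1 = −231 + 8·29
1 = 8·260 − 9·231
1 = −9·491 + 17·260
1 = 17·4188 − 145·491
1 = −145·13055 + 452·4188
1 = 452·448058 − 15513·13055
So 1 = (452)·448058 + (-15513)·13055.

1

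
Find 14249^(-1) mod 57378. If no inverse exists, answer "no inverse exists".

43409

gcd(57378, 14249) by repeated division:
57378 = 4×14249 + 382
14249 = 37×382 + 115
382 = 3×115 + 37
115 = 3×37 + 4
37 = 9×4 + 1
4 = 4×1 + 0
gcd = 1, so the inverse exists. Back-substitute:
1 = 37 − 9·4
1 = −9·115 + 28·37
1 = 28·382 − 93·115
1 = −93·14249 + 3469·382
1 = 3469·57378 − 13969·14249
So 14249·(-13969) ≡ 1 (mod 57378), and -13969 ≡ 43409 (mod 57378).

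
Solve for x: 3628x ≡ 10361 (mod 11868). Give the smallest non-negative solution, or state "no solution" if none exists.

no solution

gcd(3628, 11868):
11868 = 3*3628 + 984
3628 = 3*984 + 676
984 = 1*676 + 308
676 = 2*308 + 60
308 = 5*60 + 8
60 = 7*8 + 4
8 = 2*4 + 0
gcd = 4, but 4 ∤ 10361, so the congruence has no solution.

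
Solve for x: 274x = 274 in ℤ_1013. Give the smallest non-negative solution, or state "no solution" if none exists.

1

First find gcd(274, 1013):
1013 = 3×274 + 191
274 = 1×191 + 83
191 = 2×83 + 25
83 = 3×25 + 8
25 = 3×8 + 1
8 = 8×1 + 0
gcd = 1, so a unique solution mod 1013 exists.
Back-substitute for the Bézout coefficients:
1 = 25 − 3·8
1 = −3·83 + 10·25
1 = 10·191 − 23·83
1 = −23·274 + 33·191
1 = 33·1013 − 122·274
So 274·(-122) ≡ 1 (mod 1013), giving 274⁻¹ ≡ 891.
x ≡ 274⁻¹·274 ≡ 891·274 ≡ 1 (mod 1013).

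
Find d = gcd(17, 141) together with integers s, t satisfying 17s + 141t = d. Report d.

1

Repeated division:
141 = 8×17 + 5
17 = 3×5 + 2
5 = 2×2 + 1
2 = 2×1 + 0
gcd(17, 141) = 1.
Express as a combination:
1 = 5 − 2·2
1 = −2·17 + 7·5
1 = 7·141 − 58·17
So 1 = (7)·141 + (-58)·17.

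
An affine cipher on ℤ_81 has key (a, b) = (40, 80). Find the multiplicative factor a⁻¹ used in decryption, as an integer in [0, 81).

Run Euclid on (81, 40):
81 = 2*40 + 1
40 = 40*1 + 0
Since gcd(40, 81) = 1, back-substitute to write 1 as a combination:
1 = 81 − 2·40
Thus 40·(-2) ≡ 1 (mod 81); reducing, -2 mod 81 = 79.

79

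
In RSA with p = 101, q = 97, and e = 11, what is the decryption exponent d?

3491

φ(n) = (p−1)(q−1) = 100·96 = 9600.
Need d with 11·d ≡ 1 (mod 9600). Apply the extended Euclidean algorithm:
9600 = 872×11 + 8
11 = 1×8 + 3
8 = 2×3 + 2
3 = 1×2 + 1
2 = 2×1 + 0
Back-substitute:
1 = 3 − 2
1 = −8 + 3·3
1 = 3·11 − 4·8
1 = −4·9600 + 3491·11
So 11·3491 ≡ 1 (mod 9600), hence d = 3491.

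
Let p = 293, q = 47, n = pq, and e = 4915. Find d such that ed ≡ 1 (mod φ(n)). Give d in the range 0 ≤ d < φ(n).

10363

φ(n) = (p−1)(q−1) = 292·46 = 13432.
Need d with 4915·d ≡ 1 (mod 13432). Apply the extended Euclidean algorithm:
13432 = 2*4915 + 3602
4915 = 1*3602 + 1313
3602 = 2*1313 + 976
1313 = 1*976 + 337
976 = 2*337 + 302
337 = 1*302 + 35
302 = 8*35 + 22
35 = 1*22 + 13
22 = 1*13 + 9
13 = 1*9 + 4
9 = 2*4 + 1
4 = 4*1 + 0
Back-substitute:
1 = 9 − 2·4
1 = −2·13 + 3·9
1 = 3·22 − 5·13
1 = −5·35 + 8·22
1 = 8·302 − 69·35
1 = −69·337 + 77·302
1 = 77·976 − 223·337
1 = −223·1313 + 300·976
1 = 300·3602 − 823·1313
1 = −823·4915 + 1123·3602
1 = 1123·13432 − 3069·4915
So 4915·(-3069) ≡ 1 (mod 13432), hence d ≡ -3069 ≡ 10363 (mod 13432).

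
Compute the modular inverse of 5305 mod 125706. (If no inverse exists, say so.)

gcd(125706, 5305) by repeated division:
125706 = 23·5305 + 3691
5305 = 1·3691 + 1614
3691 = 2·1614 + 463
1614 = 3·463 + 225
463 = 2·225 + 13
225 = 17·13 + 4
13 = 3·4 + 1
4 = 4·1 + 0
Since gcd(5305, 125706) = 1, back-substitute to write 1 as a combination:
1 = 13 − 3·4
1 = −3·225 + 52·13
1 = 52·463 − 107·225
1 = −107·1614 + 373·463
1 = 373·3691 − 853·1614
1 = −853·5305 + 1226·3691
1 = 1226·125706 − 29051·5305
So 5305·(-29051) ≡ 1 (mod 125706), and -29051 ≡ 96655 (mod 125706).

96655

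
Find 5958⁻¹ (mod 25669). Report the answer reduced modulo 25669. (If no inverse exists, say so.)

21477

Extended Euclidean algorithm:
25669 = 4·5958 + 1837
5958 = 3·1837 + 447
1837 = 4·447 + 49
447 = 9·49 + 6
49 = 8·6 + 1
6 = 6·1 + 0
Since gcd(5958, 25669) = 1, back-substitute to write 1 as a combination:
1 = 49 − 8·6
1 = −8·447 + 73·49
1 = 73·1837 − 300·447
1 = −300·5958 + 973·1837
1 = 973·25669 − 4192·5958
Thus 5958·(-4192) ≡ 1 (mod 25669); reducing, -4192 mod 25669 = 21477.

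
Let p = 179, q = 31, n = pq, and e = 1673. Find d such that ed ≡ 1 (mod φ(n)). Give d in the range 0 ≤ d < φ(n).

φ(n) = (p−1)(q−1) = 178·30 = 5340.
Need d with 1673·d ≡ 1 (mod 5340). Apply the extended Euclidean algorithm:
5340 = 3·1673 + 321
1673 = 5·321 + 68
321 = 4·68 + 49
68 = 1·49 + 19
49 = 2·19 + 11
19 = 1·11 + 8
11 = 1·8 + 3
8 = 2·3 + 2
3 = 1·2 + 1
2 = 2·1 + 0
Back-substitute:
1 = 3 − 2
1 = −8 + 3·3
1 = 3·11 − 4·8
1 = −4·19 + 7·11
1 = 7·49 − 18·19
1 = −18·68 + 25·49
1 = 25·321 − 118·68
1 = −118·1673 + 615·321
1 = 615·5340 − 1963·1673
So 1673·(-1963) ≡ 1 (mod 5340), hence d ≡ -1963 ≡ 3377 (mod 5340).

3377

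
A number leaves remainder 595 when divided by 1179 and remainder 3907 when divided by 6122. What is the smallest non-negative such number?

Write x = 595 + 1179·k. Then 1179·k ≡ 3907 − 595 ≡ 3312 (mod 6122).
Need 1179⁻¹ mod 6122. Extended Euclid on (6122, 1179):
6122 = 5×1179 + 227
1179 = 5×227 + 44
227 = 5×44 + 7
44 = 6×7 + 2
7 = 3×2 + 1
2 = 2×1 + 0
Back-substitute:
1 = 7 − 3·2
1 = −3·44 + 19·7
1 = 19·227 − 98·44
1 = −98·1179 + 509·227
1 = 509·6122 − 2643·1179
1179⁻¹ ≡ 3479 (mod 6122), so k ≡ 3479·3312 ≡ 844 (mod 6122).
x = 595 + 1179·844 = 995671.

995671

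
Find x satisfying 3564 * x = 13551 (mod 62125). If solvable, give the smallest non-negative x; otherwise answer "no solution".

First find gcd(3564, 62125):
62125 = 17*3564 + 1537
3564 = 2*1537 + 490
1537 = 3*490 + 67
490 = 7*67 + 21
67 = 3*21 + 4
21 = 5*4 + 1
4 = 4*1 + 0
gcd = 1, so a unique solution mod 62125 exists.
Back-substitute for the Bézout coefficients:
1 = 21 − 5·4
1 = −5·67 + 16·21
1 = 16·490 − 117·67
1 = −117·1537 + 367·490
1 = 367·3564 − 851·1537
1 = −851·62125 + 14834·3564
So 3564·(14834) ≡ 1 (mod 62125), giving 3564⁻¹ ≡ 14834.
x ≡ 3564⁻¹·13551 ≡ 14834·13551 ≡ 41159 (mod 62125).

41159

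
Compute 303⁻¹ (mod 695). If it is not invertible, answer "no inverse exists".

367

gcd(695, 303) by repeated division:
695 = 2×303 + 89
303 = 3×89 + 36
89 = 2×36 + 17
36 = 2×17 + 2
17 = 8×2 + 1
2 = 2×1 + 0
Since gcd(303, 695) = 1, back-substitute to write 1 as a combination:
1 = 17 − 8·2
1 = −8·36 + 17·17
1 = 17·89 − 42·36
1 = −42·303 + 143·89
1 = 143·695 − 328·303
So 303·(-328) ≡ 1 (mod 695), and -328 ≡ 367 (mod 695).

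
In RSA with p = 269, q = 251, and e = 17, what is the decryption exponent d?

φ(n) = (p−1)(q−1) = 268·250 = 67000.
Need d with 17·d ≡ 1 (mod 67000). Apply the extended Euclidean algorithm:
67000 = 3941*17 + 3
17 = 5*3 + 2
3 = 1*2 + 1
2 = 2*1 + 0
Back-substitute:
1 = 3 − 2
1 = −17 + 6·3
1 = 6·67000 − 23647·17
So 17·(-23647) ≡ 1 (mod 67000), hence d ≡ -23647 ≡ 43353 (mod 67000).

43353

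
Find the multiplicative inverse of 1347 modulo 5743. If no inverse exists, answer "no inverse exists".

Run Euclid on (5743, 1347):
5743 = 4×1347 + 355
1347 = 3×355 + 282
355 = 1×282 + 73
282 = 3×73 + 63
73 = 1×63 + 10
63 = 6×10 + 3
10 = 3×3 + 1
3 = 3×1 + 0
Since gcd(1347, 5743) = 1, back-substitute to write 1 as a combination:
1 = 10 − 3·3
1 = −3·63 + 19·10
1 = 19·73 − 22·63
1 = −22·282 + 85·73
1 = 85·355 − 107·282
1 = −107·1347 + 406·355
1 = 406·5743 − 1731·1347
So 1347·(-1731) ≡ 1 (mod 5743), and -1731 ≡ 4012 (mod 5743).

4012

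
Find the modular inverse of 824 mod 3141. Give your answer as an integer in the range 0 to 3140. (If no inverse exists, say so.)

Extended Euclidean algorithm:
3141 = 3×824 + 669
824 = 1×669 + 155
669 = 4×155 + 49
155 = 3×49 + 8
49 = 6×8 + 1
8 = 8×1 + 0
The gcd is 1. Working backward:
1 = 49 − 6·8
1 = −6·155 + 19·49
1 = 19·669 − 82·155
1 = −82·824 + 101·669
1 = 101·3141 − 385·824
So 824·(-385) ≡ 1 (mod 3141), and -385 ≡ 2756 (mod 3141).

2756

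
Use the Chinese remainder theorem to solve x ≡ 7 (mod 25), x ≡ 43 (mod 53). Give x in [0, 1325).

732

Write x = 7 + 25·k. Then 25·k ≡ 43 − 7 ≡ 36 (mod 53).
Need 25⁻¹ mod 53. Extended Euclid on (53, 25):
53 = 2×25 + 3
25 = 8×3 + 1
3 = 3×1 + 0
Back-substitute:
1 = 25 − 8·3
1 = −8·53 + 17·25
25⁻¹ ≡ 17 (mod 53), so k ≡ 17·36 ≡ 29 (mod 53).
x = 7 + 25·29 = 732.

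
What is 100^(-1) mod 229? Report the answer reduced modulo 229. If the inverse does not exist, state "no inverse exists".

71

Apply the Euclidean algorithm to 229 and 100:
229 = 2×100 + 29
100 = 3×29 + 13
29 = 2×13 + 3
13 = 4×3 + 1
3 = 3×1 + 0
gcd = 1, so the inverse exists. Back-substitute:
1 = 13 − 4·3
1 = −4·29 + 9·13
1 = 9·100 − 31·29
1 = −31·229 + 71·100
So 100·71 ≡ 1 (mod 229).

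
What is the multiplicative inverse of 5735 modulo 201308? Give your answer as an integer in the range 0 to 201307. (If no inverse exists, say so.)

46615

gcd(201308, 5735) by repeated division:
201308 = 35*5735 + 583
5735 = 9*583 + 488
583 = 1*488 + 95
488 = 5*95 + 13
95 = 7*13 + 4
13 = 3*4 + 1
4 = 4*1 + 0
The gcd is 1. Working backward:
1 = 13 − 3·4
1 = −3·95 + 22·13
1 = 22·488 − 113·95
1 = −113·583 + 135·488
1 = 135·5735 − 1328·583
1 = −1328·201308 + 46615·5735
So 5735·46615 ≡ 1 (mod 201308).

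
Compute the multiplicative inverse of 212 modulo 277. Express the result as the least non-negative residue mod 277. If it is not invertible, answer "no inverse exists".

gcd(277, 212) by repeated division:
277 = 1·212 + 65
212 = 3·65 + 17
65 = 3·17 + 14
17 = 1·14 + 3
14 = 4·3 + 2
3 = 1·2 + 1
2 = 2·1 + 0
gcd = 1, so the inverse exists. Back-substitute:
1 = 3 − 2
1 = −14 + 5·3
1 = 5·17 − 6·14
1 = −6·65 + 23·17
1 = 23·212 − 75·65
1 = −75·277 + 98·212
So 212·98 ≡ 1 (mod 277).

98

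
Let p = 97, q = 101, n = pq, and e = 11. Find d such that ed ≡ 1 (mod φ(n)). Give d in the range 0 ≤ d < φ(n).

3491

φ(n) = (p−1)(q−1) = 96·100 = 9600.
Need d with 11·d ≡ 1 (mod 9600). Apply the extended Euclidean algorithm:
9600 = 872·11 + 8
11 = 1·8 + 3
8 = 2·3 + 2
3 = 1·2 + 1
2 = 2·1 + 0
Back-substitute:
1 = 3 − 2
1 = −8 + 3·3
1 = 3·11 − 4·8
1 = −4·9600 + 3491·11
So 11·3491 ≡ 1 (mod 9600), hence d = 3491.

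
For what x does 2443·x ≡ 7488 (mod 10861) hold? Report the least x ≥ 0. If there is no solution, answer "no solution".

6525

First find gcd(2443, 10861):
10861 = 4*2443 + 1089
2443 = 2*1089 + 265
1089 = 4*265 + 29
265 = 9*29 + 4
29 = 7*4 + 1
4 = 4*1 + 0
gcd = 1, so a unique solution mod 10861 exists.
Back-substitute for the Bézout coefficients:
1 = 29 − 7·4
1 = −7·265 + 64·29
1 = 64·1089 − 263·265
1 = −263·2443 + 590·1089
1 = 590·10861 − 2623·2443
So 2443·(-2623) ≡ 1 (mod 10861), giving 2443⁻¹ ≡ 8238.
x ≡ 2443⁻¹·7488 ≡ 8238·7488 ≡ 6525 (mod 10861).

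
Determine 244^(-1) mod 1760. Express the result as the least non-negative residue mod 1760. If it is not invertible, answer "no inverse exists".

no inverse exists

Euclidean algorithm on 1760, 244:
1760 = 7×244 + 52
244 = 4×52 + 36
52 = 1×36 + 16
36 = 2×16 + 4
16 = 4×4 + 0
Since gcd = 4 > 1, 244 is not a unit mod 1760.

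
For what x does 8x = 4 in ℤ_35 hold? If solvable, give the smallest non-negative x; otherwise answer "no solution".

18

First find gcd(8, 35):
35 = 4*8 + 3
8 = 2*3 + 2
3 = 1*2 + 1
2 = 2*1 + 0
gcd = 1, so a unique solution mod 35 exists.
Back-substitute for the Bézout coefficients:
1 = 3 − 2
1 = −8 + 3·3
1 = 3·35 − 13·8
So 8·(-13) ≡ 1 (mod 35), giving 8⁻¹ ≡ 22.
x ≡ 8⁻¹·4 ≡ 22·4 ≡ 18 (mod 35).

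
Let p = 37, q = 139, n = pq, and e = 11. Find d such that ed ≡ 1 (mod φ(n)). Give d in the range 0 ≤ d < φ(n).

φ(n) = (p−1)(q−1) = 36·138 = 4968.
Need d with 11·d ≡ 1 (mod 4968). Apply the extended Euclidean algorithm:
4968 = 451*11 + 7
11 = 1*7 + 4
7 = 1*4 + 3
4 = 1*3 + 1
3 = 3*1 + 0
Back-substitute:
1 = 4 − 3
1 = −7 + 2·4
1 = 2·11 − 3·7
1 = −3·4968 + 1355·11
So 11·1355 ≡ 1 (mod 4968), hence d = 1355.

1355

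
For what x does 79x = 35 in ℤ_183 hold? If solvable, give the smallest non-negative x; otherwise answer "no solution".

107

First find gcd(79, 183):
183 = 2·79 + 25
79 = 3·25 + 4
25 = 6·4 + 1
4 = 4·1 + 0
gcd = 1, so a unique solution mod 183 exists.
Back-substitute for the Bézout coefficients:
1 = 25 − 6·4
1 = −6·79 + 19·25
1 = 19·183 − 44·79
So 79·(-44) ≡ 1 (mod 183), giving 79⁻¹ ≡ 139.
x ≡ 79⁻¹·35 ≡ 139·35 ≡ 107 (mod 183).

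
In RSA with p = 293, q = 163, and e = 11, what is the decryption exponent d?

34403

φ(n) = (p−1)(q−1) = 292·162 = 47304.
Need d with 11·d ≡ 1 (mod 47304). Apply the extended Euclidean algorithm:
47304 = 4300·11 + 4
11 = 2·4 + 3
4 = 1·3 + 1
3 = 3·1 + 0
Back-substitute:
1 = 4 − 3
1 = −11 + 3·4
1 = 3·47304 − 12901·11
So 11·(-12901) ≡ 1 (mod 47304), hence d ≡ -12901 ≡ 34403 (mod 47304).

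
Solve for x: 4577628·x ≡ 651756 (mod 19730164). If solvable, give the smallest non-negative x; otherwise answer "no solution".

3069027

First find gcd(4577628, 19730164):
19730164 = 4*4577628 + 1419652
4577628 = 3*1419652 + 318672
1419652 = 4*318672 + 144964
318672 = 2*144964 + 28744
144964 = 5*28744 + 1244
28744 = 23*1244 + 132
1244 = 9*132 + 56
132 = 2*56 + 20
56 = 2*20 + 16
20 = 1*16 + 4
16 = 4*4 + 0
gcd = 4 and 4 | 651756, so solutions exist. Divide through by 4: 1144407x ≡ 162939 (mod 4932541).
Now find 1144407⁻¹ mod 4932541:
4932541 = 4*1144407 + 354913
1144407 = 3*354913 + 79668
354913 = 4*79668 + 36241
79668 = 2*36241 + 7186
36241 = 5*7186 + 311
7186 = 23*311 + 33
311 = 9*33 + 14
33 = 2*14 + 5
14 = 2*5 + 4
5 = 1*4 + 1
4 = 4*1 + 0
Back-substitute:
1 = 5 − 4
1 = −14 + 3·5
1 = 3·33 − 7·14
1 = −7·311 + 66·33
1 = 66·7186 − 1525·311
1 = −1525·36241 + 7691·7186
1 = 7691·79668 − 16907·36241
1 = −16907·354913 + 75319·79668
1 = 75319·1144407 − 242864·354913
1 = −242864·4932541 + 1046775·1144407
So 1144407⁻¹ ≡ 1046775 (mod 4932541).
Then x ≡ 1046775·162939 ≡ 3069027 (mod 4932541); the smallest non-negative solution is x = 3069027.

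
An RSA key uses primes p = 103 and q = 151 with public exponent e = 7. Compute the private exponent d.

φ(n) = (p−1)(q−1) = 102·150 = 15300.
Need d with 7·d ≡ 1 (mod 15300). Apply the extended Euclidean algorithm:
15300 = 2185*7 + 5
7 = 1*5 + 2
5 = 2*2 + 1
2 = 2*1 + 0
Back-substitute:
1 = 5 − 2·2
1 = −2·7 + 3·5
1 = 3·15300 − 6557·7
So 7·(-6557) ≡ 1 (mod 15300), hence d ≡ -6557 ≡ 8743 (mod 15300).

8743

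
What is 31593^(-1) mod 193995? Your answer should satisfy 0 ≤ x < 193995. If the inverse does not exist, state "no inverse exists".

no inverse exists

Euclidean algorithm on 193995, 31593:
193995 = 6·31593 + 4437
31593 = 7·4437 + 534
4437 = 8·534 + 165
534 = 3·165 + 39
165 = 4·39 + 9
39 = 4·9 + 3
9 = 3·3 + 0
Since gcd = 3 > 1, 31593 is not a unit mod 193995.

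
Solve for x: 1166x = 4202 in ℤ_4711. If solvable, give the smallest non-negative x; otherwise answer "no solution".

First find gcd(1166, 4711):
4711 = 4·1166 + 47
1166 = 24·47 + 38
47 = 1·38 + 9
38 = 4·9 + 2
9 = 4·2 + 1
2 = 2·1 + 0
gcd = 1, so a unique solution mod 4711 exists.
Back-substitute for the Bézout coefficients:
1 = 9 − 4·2
1 = −4·38 + 17·9
1 = 17·47 − 21·38
1 = −21·1166 + 521·47
1 = 521·4711 − 2105·1166
So 1166·(-2105) ≡ 1 (mod 4711), giving 1166⁻¹ ≡ 2606.
x ≡ 1166⁻¹·4202 ≡ 2606·4202 ≡ 2048 (mod 4711).

2048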